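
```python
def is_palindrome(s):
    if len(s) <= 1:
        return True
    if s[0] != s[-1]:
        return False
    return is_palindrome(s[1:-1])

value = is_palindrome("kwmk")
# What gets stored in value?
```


is_palindrome("kwmk")
"kwmk": s[0]='k' == s[-1]='k' -> is_palindrome("wm")
"wm": s[0]='w' != s[-1]='m' -> False
= False


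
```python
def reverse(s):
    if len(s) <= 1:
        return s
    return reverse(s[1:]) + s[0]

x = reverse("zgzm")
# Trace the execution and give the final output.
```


reverse("zgzm")
= reverse("gzm") + "z"
= reverse("zm") + "g" + "z"
= reverse("m") + "z" + "g" + "z"
= "m" + "z" + "g" + "z"
= "mzgz"


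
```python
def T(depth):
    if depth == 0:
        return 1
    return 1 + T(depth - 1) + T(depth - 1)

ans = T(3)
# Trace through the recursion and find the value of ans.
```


T(3)
= 1 + T(2) + T(2)
= 1 + 2 * T(2)
T(k) = 2^(k+1) - 1
T(0) = 1
T(1) = 3
T(2) = 7
T(3) = 15
T(3) = 2^4 - 1 = 15


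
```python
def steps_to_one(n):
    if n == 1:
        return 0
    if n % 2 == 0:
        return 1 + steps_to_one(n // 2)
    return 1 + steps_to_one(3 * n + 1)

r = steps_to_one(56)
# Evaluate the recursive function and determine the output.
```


steps_to_one(56)
56 is even -> steps_to_one(28)
28 is even -> steps_to_one(14)
14 is even -> steps_to_one(7)
7 is odd -> 3*7+1 = 22 -> steps_to_one(22)
22 is even -> steps_to_one(11)
11 is odd -> 3*11+1 = 34 -> steps_to_one(34)
34 is even -> steps_to_one(17)
17 is odd -> 3*17+1 = 52 -> steps_to_one(52)
52 is even -> steps_to_one(26)
26 is even -> steps_to_one(13)
13 is odd -> 3*13+1 = 40 -> steps_to_one(40)
40 is even -> steps_to_one(20)
20 is even -> steps_to_one(10)
10 is even -> steps_to_one(5)
5 is odd -> 3*5+1 = 16 -> steps_to_one(16)
16 is even -> steps_to_one(8)
8 is even -> steps_to_one(4)
4 is even -> steps_to_one(2)
2 is even -> steps_to_one(1)
Reached 1 after 19 steps
= 19


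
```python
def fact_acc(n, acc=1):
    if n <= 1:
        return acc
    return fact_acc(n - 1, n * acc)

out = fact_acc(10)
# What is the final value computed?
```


fact_acc(10, 1)
= fact_acc(9, 10 * 1) = fact_acc(9, 10)
= fact_acc(8, 9 * 10) = fact_acc(8, 90)
= fact_acc(7, 8 * 90) = fact_acc(7, 720)
= fact_acc(6, 7 * 720) = fact_acc(6, 5040)
= fact_acc(5, 6 * 5040) = fact_acc(5, 30240)
= fact_acc(4, 5 * 30240) = fact_acc(4, 151200)
= fact_acc(3, 4 * 151200) = fact_acc(3, 604800)
= fact_acc(2, 3 * 604800) = fact_acc(2, 1814400)
= fact_acc(1, 2 * 1814400) = fact_acc(1, 3628800)
n <= 1, return acc = 3628800


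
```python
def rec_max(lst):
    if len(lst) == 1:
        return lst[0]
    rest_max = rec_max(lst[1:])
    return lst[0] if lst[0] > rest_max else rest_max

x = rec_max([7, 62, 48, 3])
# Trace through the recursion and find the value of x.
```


rec_max([7, 62, 48, 3])
= compare 7 with rec_max([62, 48, 3])
= compare 62 with rec_max([48, 3])
= compare 48 with rec_max([3])
Base: rec_max([3]) = 3
compare 48 with 3: max = 48
compare 62 with 48: max = 62
compare 7 with 62: max = 62
= 62


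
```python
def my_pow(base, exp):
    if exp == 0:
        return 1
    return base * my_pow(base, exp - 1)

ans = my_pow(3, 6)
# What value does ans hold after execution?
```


my_pow(3, 6)
= 3 * my_pow(3, 5)
= 3 * 3 * my_pow(3, 4)
= 3 * 3 * 3 * my_pow(3, 3)
= 3 * 3 * 3 * 3 * my_pow(3, 2)
= 3 * 3 * 3 * 3 * 3 * my_pow(3, 1)
= 3 * 3 * 3 * 3 * 3 * 3 * my_pow(3, 0)
= 3 * 3 * 3 * 3 * 3 * 3 * 1
= 729


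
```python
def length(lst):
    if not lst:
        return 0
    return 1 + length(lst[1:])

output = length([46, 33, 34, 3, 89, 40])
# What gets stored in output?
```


length([46, 33, 34, 3, 89, 40])
= 1 + length([33, 34, 3, 89, 40])
= 1 + 1 + length([34, 3, 89, 40])
= 1 + 1 + 1 + length([3, 89, 40])
= 1 + 1 + 1 + 1 + length([89, 40])
= 1 + 1 + 1 + 1 + 1 + length([40])
= 1 + 1 + 1 + 1 + 1 + 1 + length([])
= 1 + 1 + 1 + 1 + 1 + 1 + 0
= 6


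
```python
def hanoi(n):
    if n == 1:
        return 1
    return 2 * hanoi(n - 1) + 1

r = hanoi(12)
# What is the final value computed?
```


hanoi(12)
= 2 * hanoi(11) + 1
= 2 * (2 * hanoi(10) + 1) + 1
= 2 * (2 * (2 * hanoi(9) + 1) + 1) + 1
= 2 * (2 * (2 * (2 * hanoi(8) + 1) + 1) + 1) + 1
= 2 * (2 * (2 * (2 * (2 * hanoi(7) + 1) + 1) + 1) + 1) + 1
= 2 * (2 * (2 * (2 * (2 * (2 * hanoi(6) + 1) + 1) + 1) + 1) + 1) + 1
= 2 * (2 * (2 * (2 * (2 * (2 * (2 * hanoi(5) + 1) + 1) + 1) + 1) + 1) + 1) + 1
= 2 * (2 * (2 * (2 * (2 * (2 * (2 * (2 * hanoi(4) + 1) + 1) + 1) + 1) + 1) + 1) + 1) + 1
= 2 * (2 * (2 * (2 * (2 * (2 * (2 * (2 * (2 * hanoi(3) + 1) + 1) + 1) + 1) + 1) + 1) + 1) + 1) + 1
= 2 * (2 * (2 * (2 * (2 * (2 * (2 * (2 * (2 * (2 * hanoi(2) + 1) + 1) + 1) + 1) + 1) + 1) + 1) + 1) + 1) + 1
= 2 * (2 * (2 * (2 * (2 * (2 * (2 * (2 * (2 * (2 * (2 * hanoi(1) + 1) + 1) + 1) + 1) + 1) + 1) + 1) + 1) + 1) + 1) + 1
Now compute bottom-up:
hanoi(1) = 1
hanoi(2) = 2 * 1 + 1 = 3
hanoi(3) = 2 * 3 + 1 = 7
hanoi(4) = 2 * 7 + 1 = 15
hanoi(5) = 2 * 15 + 1 = 31
hanoi(6) = 2 * 31 + 1 = 63
hanoi(7) = 2 * 63 + 1 = 127
hanoi(8) = 2 * 127 + 1 = 255
hanoi(9) = 2 * 255 + 1 = 511
hanoi(10) = 2 * 511 + 1 = 1023
hanoi(11) = 2 * 1023 + 1 = 2047
hanoi(12) = 2 * 2047 + 1 = 4095
= 4095


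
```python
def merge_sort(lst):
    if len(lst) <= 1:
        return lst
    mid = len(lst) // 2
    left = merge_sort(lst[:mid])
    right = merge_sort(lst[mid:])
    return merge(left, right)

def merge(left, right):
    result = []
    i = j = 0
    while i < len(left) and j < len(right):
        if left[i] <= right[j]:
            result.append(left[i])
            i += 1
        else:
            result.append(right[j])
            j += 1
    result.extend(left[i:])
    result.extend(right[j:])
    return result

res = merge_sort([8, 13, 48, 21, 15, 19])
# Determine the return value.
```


merge_sort([8, 13, 48, 21, 15, 19])
Split into [8, 13, 48] and [21, 15, 19]
Left sorted: [8, 13, 48]
Right sorted: [15, 19, 21]
Merge [8, 13, 48] and [15, 19, 21]
= [8, 13, 15, 19, 21, 48]


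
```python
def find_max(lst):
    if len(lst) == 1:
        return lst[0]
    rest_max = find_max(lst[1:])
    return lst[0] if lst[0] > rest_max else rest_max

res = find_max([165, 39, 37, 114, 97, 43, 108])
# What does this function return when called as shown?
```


find_max([165, 39, 37, 114, 97, 43, 108])
= compare 165 with find_max([39, 37, 114, 97, 43, 108])
= compare 39 with find_max([37, 114, 97, 43, 108])
= compare 37 with find_max([114, 97, 43, 108])
= compare 114 with find_max([97, 43, 108])
= compare 97 with find_max([43, 108])
= compare 43 with find_max([108])
Base: find_max([108]) = 108
compare 43 with 108: max = 108
compare 97 with 108: max = 108
compare 114 with 108: max = 114
compare 37 with 114: max = 114
compare 39 with 114: max = 114
compare 165 with 114: max = 165
= 165


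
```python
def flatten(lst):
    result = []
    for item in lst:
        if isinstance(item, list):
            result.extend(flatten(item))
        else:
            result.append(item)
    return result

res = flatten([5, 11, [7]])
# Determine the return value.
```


flatten([5, 11, [7]])
Processing each element:
  5 is not a list -> append 5
  11 is not a list -> append 11
  [7] is a list -> flatten recursively -> [7]
= [5, 11, 7]


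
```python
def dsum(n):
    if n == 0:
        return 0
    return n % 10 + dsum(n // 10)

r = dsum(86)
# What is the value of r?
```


dsum(86)
= 6 + dsum(8)
= 6 + 8 + dsum(0)
= 6 + 8 + 0
= 14


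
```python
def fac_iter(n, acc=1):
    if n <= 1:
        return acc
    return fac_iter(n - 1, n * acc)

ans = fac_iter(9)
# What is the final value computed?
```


fac_iter(9, 1)
= fac_iter(8, 9 * 1) = fac_iter(8, 9)
= fac_iter(7, 8 * 9) = fac_iter(7, 72)
= fac_iter(6, 7 * 72) = fac_iter(6, 504)
= fac_iter(5, 6 * 504) = fac_iter(5, 3024)
= fac_iter(4, 5 * 3024) = fac_iter(4, 15120)
= fac_iter(3, 4 * 15120) = fac_iter(3, 60480)
= fac_iter(2, 3 * 60480) = fac_iter(2, 181440)
= fac_iter(1, 2 * 181440) = fac_iter(1, 362880)
n <= 1, return acc = 362880


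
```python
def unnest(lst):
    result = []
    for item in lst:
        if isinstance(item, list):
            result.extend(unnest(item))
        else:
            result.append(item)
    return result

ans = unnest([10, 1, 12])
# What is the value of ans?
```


unnest([10, 1, 12])
Processing each element:
  10 is not a list -> append 10
  1 is not a list -> append 1
  12 is not a list -> append 12
= [10, 1, 12]


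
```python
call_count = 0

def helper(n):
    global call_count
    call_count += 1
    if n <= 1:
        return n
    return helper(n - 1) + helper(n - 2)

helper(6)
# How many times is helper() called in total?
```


helper(6) calls helper(5) and helper(4); each non-base call branches into two more.
Let C(k) = total number of calls made by helper(k), including the call to helper(k) itself.
Base cases: C(0) = 1, C(1) = 1
Recurrence: C(k) = 1 + C(k-1) + C(k-2)
  C(2) = 1 + C(1) + C(0) = 1 + 1 + 1 = 3
  C(3) = 1 + C(2) + C(1) = 1 + 3 + 1 = 5
  C(4) = 1 + C(3) + C(2) = 1 + 5 + 3 = 9
  C(5) = 1 + C(4) + C(3) = 1 + 9 + 5 = 15
  C(6) = 1 + C(5) + C(4) = 1 + 15 + 9 = 25
Total calls = C(6) = 25


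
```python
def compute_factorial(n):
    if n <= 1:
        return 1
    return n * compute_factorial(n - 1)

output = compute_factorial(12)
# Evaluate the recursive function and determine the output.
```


compute_factorial(12)
= 12 * compute_factorial(11)
= 12 * 11 * compute_factorial(10)
= 12 * 11 * 10 * compute_factorial(9)
= 12 * 11 * 10 * 9 * compute_factorial(8)
= 12 * 11 * 10 * 9 * 8 * compute_factorial(7)
= 12 * 11 * 10 * 9 * 8 * 7 * compute_factorial(6)
= 12 * 11 * 10 * 9 * 8 * 7 * 6 * compute_factorial(5)
= 12 * 11 * 10 * 9 * 8 * 7 * 6 * 5 * compute_factorial(4)
= 12 * 11 * 10 * 9 * 8 * 7 * 6 * 5 * 4 * compute_factorial(3)
= 12 * 11 * 10 * 9 * 8 * 7 * 6 * 5 * 4 * 3 * compute_factorial(2)
= 12 * 11 * 10 * 9 * 8 * 7 * 6 * 5 * 4 * 3 * 2 * compute_factorial(1)
= 12 * 11 * 10 * 9 * 8 * 7 * 6 * 5 * 4 * 3 * 2 * 1
= 479001600


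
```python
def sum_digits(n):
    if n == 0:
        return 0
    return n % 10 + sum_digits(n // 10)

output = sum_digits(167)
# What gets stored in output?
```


sum_digits(167)
= 7 + sum_digits(16)
= 7 + 6 + sum_digits(1)
= 7 + 6 + 1 + sum_digits(0)
= 7 + 6 + 1 + 0
= 14


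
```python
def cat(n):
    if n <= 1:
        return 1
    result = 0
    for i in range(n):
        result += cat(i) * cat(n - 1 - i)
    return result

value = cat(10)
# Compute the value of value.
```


cat(10)
= sum of cat(i) * cat(10-1-i) for i in 0..9
First compute sub-values bottom-up:
  cat(0) = 1, cat(1) = 1
  cat(2) = 1*1 + 1*1 = 2
  cat(3) = 1*2 + 1*1 + 2*1 = 5
  cat(4) = 1*5 + 1*2 + 2*1 + 5*1 = 14
  cat(5) = 1*14 + 1*5 + 2*2 + 5*1 + 14*1 = 42
  cat(6) = 1*42 + 1*14 + 2*5 + 5*2 + 14*1 + 42*1 = 132
  cat(7) = 1*132 + 1*42 + 2*14 + 5*5 + 14*2 + 42*1 + 132*1 = 429
  cat(8) = 1*429 + 1*132 + 2*42 + 5*14 + 14*5 + 42*2 + 132*1 + 429*1 = 1430
  cat(9) = 1*1430 + 1*429 + 2*132 + 5*42 + 14*14 + 42*5 + 132*2 + 429*1 + 1430*1 = 4862
Now cat(10):
  cat(0)*cat(9) = 1*4862 = 4862
  cat(1)*cat(8) = 1*1430 = 1430
  cat(2)*cat(7) = 2*429 = 858
  cat(3)*cat(6) = 5*132 = 660
  cat(4)*cat(5) = 14*42 = 588
  cat(5)*cat(4) = 42*14 = 588
  cat(6)*cat(3) = 132*5 = 660
  cat(7)*cat(2) = 429*2 = 858
  cat(8)*cat(1) = 1430*1 = 1430
  cat(9)*cat(0) = 4862*1 = 4862
= 4862 + 1430 + 858 + 660 + 588 + 588 + 660 + 858 + 1430 + 4862
= 16796


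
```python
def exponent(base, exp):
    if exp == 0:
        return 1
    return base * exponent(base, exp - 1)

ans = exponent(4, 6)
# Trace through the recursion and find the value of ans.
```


exponent(4, 6)
= 4 * exponent(4, 5)
= 4 * 4 * exponent(4, 4)
= 4 * 4 * 4 * exponent(4, 3)
= 4 * 4 * 4 * 4 * exponent(4, 2)
= 4 * 4 * 4 * 4 * 4 * exponent(4, 1)
= 4 * 4 * 4 * 4 * 4 * 4 * exponent(4, 0)
= 4 * 4 * 4 * 4 * 4 * 4 * 1
= 4096


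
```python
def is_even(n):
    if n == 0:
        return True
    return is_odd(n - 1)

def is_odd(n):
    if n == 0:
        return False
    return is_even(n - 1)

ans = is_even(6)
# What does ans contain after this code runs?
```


is_even(6)
= is_odd(5)
= is_even(4)
= is_odd(3)
= is_even(2)
= is_odd(1)
= is_even(0)
n == 0: return True
= True


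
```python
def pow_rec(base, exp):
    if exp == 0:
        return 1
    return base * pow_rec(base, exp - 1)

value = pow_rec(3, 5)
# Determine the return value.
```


pow_rec(3, 5)
= 3 * pow_rec(3, 4)
= 3 * 3 * pow_rec(3, 3)
= 3 * 3 * 3 * pow_rec(3, 2)
= 3 * 3 * 3 * 3 * pow_rec(3, 1)
= 3 * 3 * 3 * 3 * 3 * pow_rec(3, 0)
= 3 * 3 * 3 * 3 * 3 * 1
= 243


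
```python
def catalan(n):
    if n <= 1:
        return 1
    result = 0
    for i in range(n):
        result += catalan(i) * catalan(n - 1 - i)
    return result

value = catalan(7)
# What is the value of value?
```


catalan(7)
= sum of catalan(i) * catalan(7-1-i) for i in 0..6
First compute sub-values bottom-up:
  catalan(0) = 1, catalan(1) = 1
  catalan(2) = 1*1 + 1*1 = 2
  catalan(3) = 1*2 + 1*1 + 2*1 = 5
  catalan(4) = 1*5 + 1*2 + 2*1 + 5*1 = 14
  catalan(5) = 1*14 + 1*5 + 2*2 + 5*1 + 14*1 = 42
  catalan(6) = 1*42 + 1*14 + 2*5 + 5*2 + 14*1 + 42*1 = 132
Now catalan(7):
  catalan(0)*catalan(6) = 1*132 = 132
  catalan(1)*catalan(5) = 1*42 = 42
  catalan(2)*catalan(4) = 2*14 = 28
  catalan(3)*catalan(3) = 5*5 = 25
  catalan(4)*catalan(2) = 14*2 = 28
  catalan(5)*catalan(1) = 42*1 = 42
  catalan(6)*catalan(0) = 132*1 = 132
= 132 + 42 + 28 + 25 + 28 + 42 + 132
= 429


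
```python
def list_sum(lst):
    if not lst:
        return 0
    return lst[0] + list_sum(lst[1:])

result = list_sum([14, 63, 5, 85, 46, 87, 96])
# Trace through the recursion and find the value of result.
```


list_sum([14, 63, 5, 85, 46, 87, 96])
= 14 + list_sum([63, 5, 85, 46, 87, 96])
= 14 + 63 + list_sum([5, 85, 46, 87, 96])
= 14 + 63 + 5 + list_sum([85, 46, 87, 96])
= 14 + 63 + 5 + 85 + list_sum([46, 87, 96])
= 14 + 63 + 5 + 85 + 46 + list_sum([87, 96])
= 14 + 63 + 5 + 85 + 46 + 87 + list_sum([96])
= 14 + 63 + 5 + 85 + 46 + 87 + 96 + list_sum([])
= 14 + 63 + 5 + 85 + 46 + 87 + 96 + 0
= 396


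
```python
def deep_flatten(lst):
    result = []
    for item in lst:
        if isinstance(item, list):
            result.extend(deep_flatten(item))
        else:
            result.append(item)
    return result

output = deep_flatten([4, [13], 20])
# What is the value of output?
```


deep_flatten([4, [13], 20])
Processing each element:
  4 is not a list -> append 4
  [13] is a list -> deep_flatten recursively -> [13]
  20 is not a list -> append 20
= [4, 13, 20]


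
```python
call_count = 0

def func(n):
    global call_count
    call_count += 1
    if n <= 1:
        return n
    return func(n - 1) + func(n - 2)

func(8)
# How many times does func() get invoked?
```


func(8) calls func(7) and func(6); each non-base call branches into two more.
Let C(k) = total number of calls made by func(k), including the call to func(k) itself.
Base cases: C(0) = 1, C(1) = 1
Recurrence: C(k) = 1 + C(k-1) + C(k-2)
  C(2) = 1 + C(1) + C(0) = 1 + 1 + 1 = 3
  C(3) = 1 + C(2) + C(1) = 1 + 3 + 1 = 5
  C(4) = 1 + C(3) + C(2) = 1 + 5 + 3 = 9
  C(5) = 1 + C(4) + C(3) = 1 + 9 + 5 = 15
  C(6) = 1 + C(5) + C(4) = 1 + 15 + 9 = 25
  C(7) = 1 + C(6) + C(5) = 1 + 25 + 15 = 41
  C(8) = 1 + C(7) + C(6) = 1 + 41 + 25 = 67
Total calls = C(8) = 67


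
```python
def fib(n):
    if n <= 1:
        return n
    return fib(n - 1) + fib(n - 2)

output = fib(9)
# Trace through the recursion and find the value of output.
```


fib(9)
= fib(8) + fib(7)
= (fib(7) + fib(6)) + fib(7)
Computing bottom-up: fib(0)=0, fib(1)=1, fib(2)=1, fib(3)=2, fib(4)=3, fib(5)=5, fib(6)=8, fib(7)=13, fib(8)=21, fib(9)=34
= 34


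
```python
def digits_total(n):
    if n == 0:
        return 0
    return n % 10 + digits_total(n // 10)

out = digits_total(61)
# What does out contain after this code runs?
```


digits_total(61)
= 1 + digits_total(6)
= 1 + 6 + digits_total(0)
= 1 + 6 + 0
= 7


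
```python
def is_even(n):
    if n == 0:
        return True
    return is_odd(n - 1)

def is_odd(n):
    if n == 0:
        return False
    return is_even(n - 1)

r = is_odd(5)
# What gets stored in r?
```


is_odd(5)
= is_even(4)
= is_odd(3)
= is_even(2)
= is_odd(1)
= is_even(0)
n == 0: return True
= True


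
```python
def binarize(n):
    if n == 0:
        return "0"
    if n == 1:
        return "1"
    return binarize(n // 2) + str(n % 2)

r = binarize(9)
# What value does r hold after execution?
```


binarize(9)
= binarize(4) + "1"
= binarize(2) + "0" + "1"
= binarize(1) + "0" + "0" + "1"
= "1" + "0" + "0" + "1"
= "1001"


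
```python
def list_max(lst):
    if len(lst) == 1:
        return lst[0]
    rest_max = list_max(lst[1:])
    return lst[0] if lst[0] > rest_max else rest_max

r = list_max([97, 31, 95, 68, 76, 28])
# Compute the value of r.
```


list_max([97, 31, 95, 68, 76, 28])
= compare 97 with list_max([31, 95, 68, 76, 28])
= compare 31 with list_max([95, 68, 76, 28])
= compare 95 with list_max([68, 76, 28])
= compare 68 with list_max([76, 28])
= compare 76 with list_max([28])
Base: list_max([28]) = 28
compare 76 with 28: max = 76
compare 68 with 76: max = 76
compare 95 with 76: max = 95
compare 31 with 95: max = 95
compare 97 with 95: max = 97
= 97


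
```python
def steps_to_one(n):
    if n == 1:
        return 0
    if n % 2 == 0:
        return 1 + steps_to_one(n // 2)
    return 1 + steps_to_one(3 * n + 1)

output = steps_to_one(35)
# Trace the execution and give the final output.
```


steps_to_one(35)
35 is odd -> 3*35+1 = 106 -> steps_to_one(106)
106 is even -> steps_to_one(53)
53 is odd -> 3*53+1 = 160 -> steps_to_one(160)
160 is even -> steps_to_one(80)
80 is even -> steps_to_one(40)
40 is even -> steps_to_one(20)
20 is even -> steps_to_one(10)
10 is even -> steps_to_one(5)
5 is odd -> 3*5+1 = 16 -> steps_to_one(16)
16 is even -> steps_to_one(8)
8 is even -> steps_to_one(4)
4 is even -> steps_to_one(2)
2 is even -> steps_to_one(1)
Reached 1 after 13 steps
= 13


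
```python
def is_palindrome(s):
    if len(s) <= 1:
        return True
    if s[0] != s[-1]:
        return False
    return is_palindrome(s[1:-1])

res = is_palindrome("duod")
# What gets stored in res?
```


is_palindrome("duod")
"duod": s[0]='d' == s[-1]='d' -> is_palindrome("uo")
"uo": s[0]='u' != s[-1]='o' -> False
= False


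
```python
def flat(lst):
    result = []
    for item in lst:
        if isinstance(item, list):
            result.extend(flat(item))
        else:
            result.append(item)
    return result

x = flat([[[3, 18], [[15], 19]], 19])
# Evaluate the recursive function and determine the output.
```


flat([[[3, 18], [[15], 19]], 19])
Processing each element:
  [[3, 18], [[15], 19]] is a list -> flat recursively -> [3, 18, 15, 19]
  19 is not a list -> append 19
= [3, 18, 15, 19, 19]


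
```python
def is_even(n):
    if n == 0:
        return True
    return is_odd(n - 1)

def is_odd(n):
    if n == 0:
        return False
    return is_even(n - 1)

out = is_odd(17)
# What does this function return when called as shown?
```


is_odd(17)
= is_even(16)
= is_odd(15)
= is_even(14)
= is_odd(13)
= is_even(12)
= is_odd(11)
= is_even(10)
= is_odd(9)
= is_even(8)
= is_odd(7)
= is_even(6)
= is_odd(5)
= is_even(4)
= is_odd(3)
= is_even(2)
= is_odd(1)
= is_even(0)
n == 0: return True
= True


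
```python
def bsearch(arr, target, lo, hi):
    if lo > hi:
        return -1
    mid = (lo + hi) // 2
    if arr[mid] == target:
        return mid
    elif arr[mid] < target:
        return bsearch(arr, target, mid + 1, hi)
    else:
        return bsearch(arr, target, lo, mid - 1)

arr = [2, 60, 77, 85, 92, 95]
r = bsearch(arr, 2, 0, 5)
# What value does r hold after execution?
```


bsearch(arr, 2, 0, 5)
lo=0, hi=5, mid=2, arr[mid]=77
77 > 2, search left half
lo=0, hi=1, mid=0, arr[mid]=2
arr[0] == 2, found at index 0
= 0


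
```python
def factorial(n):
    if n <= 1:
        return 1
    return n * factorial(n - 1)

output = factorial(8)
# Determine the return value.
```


factorial(8)
= 8 * factorial(7)
= 8 * 7 * factorial(6)
= 8 * 7 * 6 * factorial(5)
= 8 * 7 * 6 * 5 * factorial(4)
= 8 * 7 * 6 * 5 * 4 * factorial(3)
= 8 * 7 * 6 * 5 * 4 * 3 * factorial(2)
= 8 * 7 * 6 * 5 * 4 * 3 * 2 * factorial(1)
= 8 * 7 * 6 * 5 * 4 * 3 * 2 * 1
= 40320


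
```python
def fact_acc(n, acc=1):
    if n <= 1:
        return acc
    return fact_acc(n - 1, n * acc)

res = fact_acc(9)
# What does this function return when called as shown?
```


fact_acc(9, 1)
= fact_acc(8, 9 * 1) = fact_acc(8, 9)
= fact_acc(7, 8 * 9) = fact_acc(7, 72)
= fact_acc(6, 7 * 72) = fact_acc(6, 504)
= fact_acc(5, 6 * 504) = fact_acc(5, 3024)
= fact_acc(4, 5 * 3024) = fact_acc(4, 15120)
= fact_acc(3, 4 * 15120) = fact_acc(3, 60480)
= fact_acc(2, 3 * 60480) = fact_acc(2, 181440)
= fact_acc(1, 2 * 181440) = fact_acc(1, 362880)
n <= 1, return acc = 362880


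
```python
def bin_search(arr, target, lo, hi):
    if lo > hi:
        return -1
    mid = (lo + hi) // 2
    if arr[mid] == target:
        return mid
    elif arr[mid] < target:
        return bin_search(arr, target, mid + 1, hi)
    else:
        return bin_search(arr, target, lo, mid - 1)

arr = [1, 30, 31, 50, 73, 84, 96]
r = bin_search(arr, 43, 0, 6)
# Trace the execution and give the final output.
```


bin_search(arr, 43, 0, 6)
lo=0, hi=6, mid=3, arr[mid]=50
50 > 43, search left half
lo=0, hi=2, mid=1, arr[mid]=30
30 < 43, search right half
lo=2, hi=2, mid=2, arr[mid]=31
31 < 43, search right half
lo > hi, target not found, return -1
= -1


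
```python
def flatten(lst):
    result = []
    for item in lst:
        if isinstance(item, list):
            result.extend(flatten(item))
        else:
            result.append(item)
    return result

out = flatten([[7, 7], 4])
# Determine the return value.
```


flatten([[7, 7], 4])
Processing each element:
  [7, 7] is a list -> flatten recursively -> [7, 7]
  4 is not a list -> append 4
= [7, 7, 4]


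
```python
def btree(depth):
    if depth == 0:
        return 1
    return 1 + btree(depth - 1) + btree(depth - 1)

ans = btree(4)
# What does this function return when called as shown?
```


btree(4)
= 1 + btree(3) + btree(3)
= 1 + 2 * btree(3)
btree(k) = 2^(k+1) - 1
btree(0) = 1
btree(1) = 3
btree(2) = 7
btree(3) = 15
btree(4) = 31
btree(4) = 2^5 - 1 = 31


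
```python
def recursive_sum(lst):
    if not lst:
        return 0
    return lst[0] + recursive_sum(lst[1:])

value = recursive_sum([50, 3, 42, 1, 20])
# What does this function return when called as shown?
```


recursive_sum([50, 3, 42, 1, 20])
= 50 + recursive_sum([3, 42, 1, 20])
= 50 + 3 + recursive_sum([42, 1, 20])
= 50 + 3 + 42 + recursive_sum([1, 20])
= 50 + 3 + 42 + 1 + recursive_sum([20])
= 50 + 3 + 42 + 1 + 20 + recursive_sum([])
= 50 + 3 + 42 + 1 + 20 + 0
= 116


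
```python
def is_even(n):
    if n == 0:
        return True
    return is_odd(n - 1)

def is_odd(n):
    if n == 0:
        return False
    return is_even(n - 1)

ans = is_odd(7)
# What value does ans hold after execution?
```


is_odd(7)
= is_even(6)
= is_odd(5)
= is_even(4)
= is_odd(3)
= is_even(2)
= is_odd(1)
= is_even(0)
n == 0: return True
= True


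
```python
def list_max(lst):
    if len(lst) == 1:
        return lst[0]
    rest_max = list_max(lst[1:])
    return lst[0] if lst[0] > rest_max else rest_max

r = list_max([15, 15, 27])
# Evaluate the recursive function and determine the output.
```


list_max([15, 15, 27])
= compare 15 with list_max([15, 27])
= compare 15 with list_max([27])
Base: list_max([27]) = 27
compare 15 with 27: max = 27
compare 15 with 27: max = 27
= 27


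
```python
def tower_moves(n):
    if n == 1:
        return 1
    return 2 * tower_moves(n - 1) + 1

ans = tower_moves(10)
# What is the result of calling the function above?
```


tower_moves(10)
= 2 * tower_moves(9) + 1
= 2 * (2 * tower_moves(8) + 1) + 1
= 2 * (2 * (2 * tower_moves(7) + 1) + 1) + 1
= 2 * (2 * (2 * (2 * tower_moves(6) + 1) + 1) + 1) + 1
= 2 * (2 * (2 * (2 * (2 * tower_moves(5) + 1) + 1) + 1) + 1) + 1
= 2 * (2 * (2 * (2 * (2 * (2 * tower_moves(4) + 1) + 1) + 1) + 1) + 1) + 1
= 2 * (2 * (2 * (2 * (2 * (2 * (2 * tower_moves(3) + 1) + 1) + 1) + 1) + 1) + 1) + 1
= 2 * (2 * (2 * (2 * (2 * (2 * (2 * (2 * tower_moves(2) + 1) + 1) + 1) + 1) + 1) + 1) + 1) + 1
= 2 * (2 * (2 * (2 * (2 * (2 * (2 * (2 * (2 * tower_moves(1) + 1) + 1) + 1) + 1) + 1) + 1) + 1) + 1) + 1
Now compute bottom-up:
tower_moves(1) = 1
tower_moves(2) = 2 * 1 + 1 = 3
tower_moves(3) = 2 * 3 + 1 = 7
tower_moves(4) = 2 * 7 + 1 = 15
tower_moves(5) = 2 * 15 + 1 = 31
tower_moves(6) = 2 * 31 + 1 = 63
tower_moves(7) = 2 * 63 + 1 = 127
tower_moves(8) = 2 * 127 + 1 = 255
tower_moves(9) = 2 * 255 + 1 = 511
tower_moves(10) = 2 * 511 + 1 = 1023
= 1023


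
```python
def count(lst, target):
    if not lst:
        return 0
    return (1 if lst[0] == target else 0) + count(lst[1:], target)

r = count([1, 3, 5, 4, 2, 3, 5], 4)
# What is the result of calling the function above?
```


count([1, 3, 5, 4, 2, 3, 5], 4)
lst[0]=1 != 4: 0 + count([3, 5, 4, 2, 3, 5], 4)
lst[0]=3 != 4: 0 + count([5, 4, 2, 3, 5], 4)
lst[0]=5 != 4: 0 + count([4, 2, 3, 5], 4)
lst[0]=4 == 4: 1 + count([2, 3, 5], 4)
lst[0]=2 != 4: 0 + count([3, 5], 4)
lst[0]=3 != 4: 0 + count([5], 4)
lst[0]=5 != 4: 0 + count([], 4)
= 1


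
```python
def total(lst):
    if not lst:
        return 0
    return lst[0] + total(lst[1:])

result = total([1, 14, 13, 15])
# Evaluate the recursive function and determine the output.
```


total([1, 14, 13, 15])
= 1 + total([14, 13, 15])
= 1 + 14 + total([13, 15])
= 1 + 14 + 13 + total([15])
= 1 + 14 + 13 + 15 + total([])
= 1 + 14 + 13 + 15 + 0
= 43


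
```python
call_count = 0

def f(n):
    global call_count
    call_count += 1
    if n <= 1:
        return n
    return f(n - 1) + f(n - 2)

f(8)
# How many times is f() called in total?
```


f(8) calls f(7) and f(6); each non-base call branches into two more.
Let C(k) = total number of calls made by f(k), including the call to f(k) itself.
Base cases: C(0) = 1, C(1) = 1
Recurrence: C(k) = 1 + C(k-1) + C(k-2)
  C(2) = 1 + C(1) + C(0) = 1 + 1 + 1 = 3
  C(3) = 1 + C(2) + C(1) = 1 + 3 + 1 = 5
  C(4) = 1 + C(3) + C(2) = 1 + 5 + 3 = 9
  C(5) = 1 + C(4) + C(3) = 1 + 9 + 5 = 15
  C(6) = 1 + C(5) + C(4) = 1 + 15 + 9 = 25
  C(7) = 1 + C(6) + C(5) = 1 + 25 + 15 = 41
  C(8) = 1 + C(7) + C(6) = 1 + 41 + 25 = 67
Total calls = C(8) = 67


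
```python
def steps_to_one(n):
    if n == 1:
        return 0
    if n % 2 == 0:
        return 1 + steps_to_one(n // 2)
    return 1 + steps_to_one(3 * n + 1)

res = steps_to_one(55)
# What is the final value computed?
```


steps_to_one(55)
55 is odd -> 3*55+1 = 166 -> steps_to_one(166)
166 is even -> steps_to_one(83)
83 is odd -> 3*83+1 = 250 -> steps_to_one(250)
250 is even -> steps_to_one(125)
125 is odd -> 3*125+1 = 376 -> steps_to_one(376)
376 is even -> steps_to_one(188)
188 is even -> steps_to_one(94)
94 is even -> steps_to_one(47)
47 is odd -> 3*47+1 = 142 -> steps_to_one(142)
142 is even -> steps_to_one(71)
71 is odd -> 3*71+1 = 214 -> steps_to_one(214)
214 is even -> steps_to_one(107)
107 is odd -> 3*107+1 = 322 -> steps_to_one(322)
322 is even -> steps_to_one(161)
161 is odd -> 3*161+1 = 484 -> steps_to_one(484)
484 is even -> steps_to_one(242)
242 is even -> steps_to_one(121)
121 is odd -> 3*121+1 = 364 -> steps_to_one(364)
364 is even -> steps_to_one(182)
182 is even -> steps_to_one(91)
91 is odd -> 3*91+1 = 274 -> steps_to_one(274)
274 is even -> steps_to_one(137)
137 is odd -> 3*137+1 = 412 -> steps_to_one(412)
412 is even -> steps_to_one(206)
206 is even -> steps_to_one(103)
103 is odd -> 3*103+1 = 310 -> steps_to_one(310)
310 is even -> steps_to_one(155)
155 is odd -> 3*155+1 = 466 -> steps_to_one(466)
466 is even -> steps_to_one(233)
233 is odd -> 3*233+1 = 700 -> steps_to_one(700)
700 is even -> steps_to_one(350)
350 is even -> steps_to_one(175)
175 is odd -> 3*175+1 = 526 -> steps_to_one(526)
526 is even -> steps_to_one(263)
263 is odd -> 3*263+1 = 790 -> steps_to_one(790)
790 is even -> steps_to_one(395)
395 is odd -> 3*395+1 = 1186 -> steps_to_one(1186)
1186 is even -> steps_to_one(593)
593 is odd -> 3*593+1 = 1780 -> steps_to_one(1780)
1780 is even -> steps_to_one(890)
890 is even -> steps_to_one(445)
445 is odd -> 3*445+1 = 1336 -> steps_to_one(1336)
1336 is even -> steps_to_one(668)
668 is even -> steps_to_one(334)
334 is even -> steps_to_one(167)
167 is odd -> 3*167+1 = 502 -> steps_to_one(502)
502 is even -> steps_to_one(251)
251 is odd -> 3*251+1 = 754 -> steps_to_one(754)
754 is even -> steps_to_one(377)
377 is odd -> 3*377+1 = 1132 -> steps_to_one(1132)
1132 is even -> steps_to_one(566)
566 is even -> steps_to_one(283)
283 is odd -> 3*283+1 = 850 -> steps_to_one(850)
850 is even -> steps_to_one(425)
425 is odd -> 3*425+1 = 1276 -> steps_to_one(1276)
1276 is even -> steps_to_one(638)
638 is even -> steps_to_one(319)
319 is odd -> 3*319+1 = 958 -> steps_to_one(958)
958 is even -> steps_to_one(479)
479 is odd -> 3*479+1 = 1438 -> steps_to_one(1438)
1438 is even -> steps_to_one(719)
719 is odd -> 3*719+1 = 2158 -> steps_to_one(2158)
2158 is even -> steps_to_one(1079)
1079 is odd -> 3*1079+1 = 3238 -> steps_to_one(3238)
3238 is even -> steps_to_one(1619)
1619 is odd -> 3*1619+1 = 4858 -> steps_to_one(4858)
4858 is even -> steps_to_one(2429)
2429 is odd -> 3*2429+1 = 7288 -> steps_to_one(7288)
7288 is even -> steps_to_one(3644)
3644 is even -> steps_to_one(1822)
1822 is even -> steps_to_one(911)
911 is odd -> 3*911+1 = 2734 -> steps_to_one(2734)
2734 is even -> steps_to_one(1367)
1367 is odd -> 3*1367+1 = 4102 -> steps_to_one(4102)
4102 is even -> steps_to_one(2051)
2051 is odd -> 3*2051+1 = 6154 -> steps_to_one(6154)
6154 is even -> steps_to_one(3077)
3077 is odd -> 3*3077+1 = 9232 -> steps_to_one(9232)
9232 is even -> steps_to_one(4616)
4616 is even -> steps_to_one(2308)
2308 is even -> steps_to_one(1154)
1154 is even -> steps_to_one(577)
577 is odd -> 3*577+1 = 1732 -> steps_to_one(1732)
1732 is even -> steps_to_one(866)
866 is even -> steps_to_one(433)
433 is odd -> 3*433+1 = 1300 -> steps_to_one(1300)
1300 is even -> steps_to_one(650)
650 is even -> steps_to_one(325)
325 is odd -> 3*325+1 = 976 -> steps_to_one(976)
976 is even -> steps_to_one(488)
488 is even -> steps_to_one(244)
244 is even -> steps_to_one(122)
122 is even -> steps_to_one(61)
61 is odd -> 3*61+1 = 184 -> steps_to_one(184)
184 is even -> steps_to_one(92)
92 is even -> steps_to_one(46)
46 is even -> steps_to_one(23)
23 is odd -> 3*23+1 = 70 -> steps_to_one(70)
70 is even -> steps_to_one(35)
35 is odd -> 3*35+1 = 106 -> steps_to_one(106)
106 is even -> steps_to_one(53)
53 is odd -> 3*53+1 = 160 -> steps_to_one(160)
160 is even -> steps_to_one(80)
80 is even -> steps_to_one(40)
40 is even -> steps_to_one(20)
20 is even -> steps_to_one(10)
10 is even -> steps_to_one(5)
5 is odd -> 3*5+1 = 16 -> steps_to_one(16)
16 is even -> steps_to_one(8)
8 is even -> steps_to_one(4)
4 is even -> steps_to_one(2)
2 is even -> steps_to_one(1)
Reached 1 after 112 steps
= 112


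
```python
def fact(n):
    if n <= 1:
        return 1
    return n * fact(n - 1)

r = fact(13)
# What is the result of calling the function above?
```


fact(13)
= 13 * fact(12)
= 13 * 12 * fact(11)
= 13 * 12 * 11 * fact(10)
= 13 * 12 * 11 * 10 * fact(9)
= 13 * 12 * 11 * 10 * 9 * fact(8)
= 13 * 12 * 11 * 10 * 9 * 8 * fact(7)
= 13 * 12 * 11 * 10 * 9 * 8 * 7 * fact(6)
= 13 * 12 * 11 * 10 * 9 * 8 * 7 * 6 * fact(5)
= 13 * 12 * 11 * 10 * 9 * 8 * 7 * 6 * 5 * fact(4)
= 13 * 12 * 11 * 10 * 9 * 8 * 7 * 6 * 5 * 4 * fact(3)
= 13 * 12 * 11 * 10 * 9 * 8 * 7 * 6 * 5 * 4 * 3 * fact(2)
= 13 * 12 * 11 * 10 * 9 * 8 * 7 * 6 * 5 * 4 * 3 * 2 * fact(1)
= 13 * 12 * 11 * 10 * 9 * 8 * 7 * 6 * 5 * 4 * 3 * 2 * 1
= 6227020800


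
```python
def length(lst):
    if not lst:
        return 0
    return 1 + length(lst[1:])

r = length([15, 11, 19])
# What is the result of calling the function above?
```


length([15, 11, 19])
= 1 + length([11, 19])
= 1 + 1 + length([19])
= 1 + 1 + 1 + length([])
= 1 + 1 + 1 + 0
= 3


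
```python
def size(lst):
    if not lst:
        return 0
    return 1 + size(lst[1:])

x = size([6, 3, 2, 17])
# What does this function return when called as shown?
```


size([6, 3, 2, 17])
= 1 + size([3, 2, 17])
= 1 + 1 + size([2, 17])
= 1 + 1 + 1 + size([17])
= 1 + 1 + 1 + 1 + size([])
= 1 + 1 + 1 + 1 + 0
= 4


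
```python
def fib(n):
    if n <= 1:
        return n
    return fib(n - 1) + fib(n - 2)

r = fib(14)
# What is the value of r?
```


fib(14)
= fib(13) + fib(12)
= (fib(12) + fib(11)) + fib(12)
Computing bottom-up: fib(0)=0, fib(1)=1, fib(2)=1, fib(3)=2, fib(4)=3, fib(5)=5, fib(6)=8, fib(7)=13, fib(8)=21, fib(9)=34, fib(10)=55, fib(11)=89, fib(12)=144, fib(13)=233, fib(14)=377
= 377


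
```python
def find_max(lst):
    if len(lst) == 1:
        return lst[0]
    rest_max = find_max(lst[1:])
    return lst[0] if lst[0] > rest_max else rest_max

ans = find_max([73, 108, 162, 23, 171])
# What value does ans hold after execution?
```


find_max([73, 108, 162, 23, 171])
= compare 73 with find_max([108, 162, 23, 171])
= compare 108 with find_max([162, 23, 171])
= compare 162 with find_max([23, 171])
= compare 23 with find_max([171])
Base: find_max([171]) = 171
compare 23 with 171: max = 171
compare 162 with 171: max = 171
compare 108 with 171: max = 171
compare 73 with 171: max = 171
= 171


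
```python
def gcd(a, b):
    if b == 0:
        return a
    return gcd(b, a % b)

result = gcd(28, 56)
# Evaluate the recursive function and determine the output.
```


gcd(28, 56)
= gcd(56, 28 % 56) = gcd(56, 28)
= gcd(28, 56 % 28) = gcd(28, 0)
b == 0, return a = 28


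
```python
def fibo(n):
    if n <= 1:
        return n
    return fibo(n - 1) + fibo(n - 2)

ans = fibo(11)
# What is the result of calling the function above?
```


fibo(11)
= fibo(10) + fibo(9)
= (fibo(9) + fibo(8)) + fibo(9)
Computing bottom-up: fibo(0)=0, fibo(1)=1, fibo(2)=1, fibo(3)=2, fibo(4)=3, fibo(5)=5, fibo(6)=8, fibo(7)=13, fibo(8)=21, fibo(9)=34, fibo(10)=55, fibo(11)=89
= 89


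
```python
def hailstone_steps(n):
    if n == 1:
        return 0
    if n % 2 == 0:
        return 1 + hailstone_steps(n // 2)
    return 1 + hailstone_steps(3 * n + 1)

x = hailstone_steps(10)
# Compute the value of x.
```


hailstone_steps(10)
10 is even -> hailstone_steps(5)
5 is odd -> 3*5+1 = 16 -> hailstone_steps(16)
16 is even -> hailstone_steps(8)
8 is even -> hailstone_steps(4)
4 is even -> hailstone_steps(2)
2 is even -> hailstone_steps(1)
Reached 1 after 6 steps
= 6


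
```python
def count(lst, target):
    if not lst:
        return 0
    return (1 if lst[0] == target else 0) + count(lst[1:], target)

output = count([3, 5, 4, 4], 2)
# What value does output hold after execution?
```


count([3, 5, 4, 4], 2)
lst[0]=3 != 2: 0 + count([5, 4, 4], 2)
lst[0]=5 != 2: 0 + count([4, 4], 2)
lst[0]=4 != 2: 0 + count([4], 2)
lst[0]=4 != 2: 0 + count([], 2)
= 0


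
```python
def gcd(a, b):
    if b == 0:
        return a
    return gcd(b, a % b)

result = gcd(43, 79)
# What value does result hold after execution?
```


gcd(43, 79)
= gcd(79, 43 % 79) = gcd(79, 43)
= gcd(43, 79 % 43) = gcd(43, 36)
= gcd(36, 43 % 36) = gcd(36, 7)
= gcd(7, 36 % 7) = gcd(7, 1)
= gcd(1, 7 % 1) = gcd(1, 0)
b == 0, return a = 1


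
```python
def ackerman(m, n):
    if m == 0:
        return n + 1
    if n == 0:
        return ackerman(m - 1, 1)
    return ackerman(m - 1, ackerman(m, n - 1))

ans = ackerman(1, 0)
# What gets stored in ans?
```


ackerman(1, 0)
n == 0: return ackerman(0, 1)
= ackerman(0, 1) = 2
= 2


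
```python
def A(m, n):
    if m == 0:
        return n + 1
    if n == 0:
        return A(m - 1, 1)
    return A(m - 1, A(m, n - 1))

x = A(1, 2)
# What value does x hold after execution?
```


A(1, 2)
= A(0, A(1, 1))
First compute A(1, 1) = 3
= A(0, 3)
= 4


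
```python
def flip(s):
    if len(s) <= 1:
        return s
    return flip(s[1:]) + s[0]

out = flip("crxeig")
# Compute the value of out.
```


flip("crxeig")
= flip("rxeig") + "c"
= flip("xeig") + "r" + "c"
= flip("eig") + "x" + "r" + "c"
= flip("ig") + "e" + "x" + "r" + "c"
= flip("g") + "i" + "e" + "x" + "r" + "c"
= "g" + "i" + "e" + "x" + "r" + "c"
= "giexrc"


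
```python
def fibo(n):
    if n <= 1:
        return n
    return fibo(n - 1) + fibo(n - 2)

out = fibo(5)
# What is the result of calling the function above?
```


fibo(5)
= fibo(4) + fibo(3)
= (fibo(3) + fibo(2)) + fibo(3)
Computing bottom-up: fibo(0)=0, fibo(1)=1, fibo(2)=1, fibo(3)=2, fibo(4)=3, fibo(5)=5
= 5


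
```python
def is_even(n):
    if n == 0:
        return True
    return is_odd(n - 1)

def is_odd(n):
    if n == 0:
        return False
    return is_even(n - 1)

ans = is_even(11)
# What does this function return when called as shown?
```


is_even(11)
= is_odd(10)
= is_even(9)
= is_odd(8)
= is_even(7)
= is_odd(6)
= is_even(5)
= is_odd(4)
= is_even(3)
= is_odd(2)
= is_even(1)
= is_odd(0)
n == 0: return False
= False


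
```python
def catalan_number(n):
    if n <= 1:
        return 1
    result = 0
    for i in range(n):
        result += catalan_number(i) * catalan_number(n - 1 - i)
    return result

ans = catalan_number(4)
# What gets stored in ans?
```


catalan_number(4)
= sum of catalan_number(i) * catalan_number(4-1-i) for i in 0..3
First compute sub-values bottom-up:
  catalan_number(0) = 1, catalan_number(1) = 1
  catalan_number(2) = 1*1 + 1*1 = 2
  catalan_number(3) = 1*2 + 1*1 + 2*1 = 5
Now catalan_number(4):
  catalan_number(0)*catalan_number(3) = 1*5 = 5
  catalan_number(1)*catalan_number(2) = 1*2 = 2
  catalan_number(2)*catalan_number(1) = 2*1 = 2
  catalan_number(3)*catalan_number(0) = 5*1 = 5
= 5 + 2 + 2 + 5
= 14


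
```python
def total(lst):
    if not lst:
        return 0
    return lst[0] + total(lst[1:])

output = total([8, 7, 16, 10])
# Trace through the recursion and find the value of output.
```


total([8, 7, 16, 10])
= 8 + total([7, 16, 10])
= 8 + 7 + total([16, 10])
= 8 + 7 + 16 + total([10])
= 8 + 7 + 16 + 10 + total([])
= 8 + 7 + 16 + 10 + 0
= 41


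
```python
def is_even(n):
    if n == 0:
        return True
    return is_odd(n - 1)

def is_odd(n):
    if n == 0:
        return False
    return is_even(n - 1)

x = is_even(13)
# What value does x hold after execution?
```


is_even(13)
= is_odd(12)
= is_even(11)
= is_odd(10)
= is_even(9)
= is_odd(8)
= is_even(7)
= is_odd(6)
= is_even(5)
= is_odd(4)
= is_even(3)
= is_odd(2)
= is_even(1)
= is_odd(0)
n == 0: return False
= False


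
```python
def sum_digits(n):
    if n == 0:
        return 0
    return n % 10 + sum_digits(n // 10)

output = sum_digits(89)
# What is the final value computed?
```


sum_digits(89)
= 9 + sum_digits(8)
= 9 + 8 + sum_digits(0)
= 9 + 8 + 0
= 17


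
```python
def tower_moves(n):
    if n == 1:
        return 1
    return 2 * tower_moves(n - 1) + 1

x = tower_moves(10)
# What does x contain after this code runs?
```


tower_moves(10)
= 2 * tower_moves(9) + 1
= 2 * (2 * tower_moves(8) + 1) + 1
= 2 * (2 * (2 * tower_moves(7) + 1) + 1) + 1
= 2 * (2 * (2 * (2 * tower_moves(6) + 1) + 1) + 1) + 1
= 2 * (2 * (2 * (2 * (2 * tower_moves(5) + 1) + 1) + 1) + 1) + 1
= 2 * (2 * (2 * (2 * (2 * (2 * tower_moves(4) + 1) + 1) + 1) + 1) + 1) + 1
= 2 * (2 * (2 * (2 * (2 * (2 * (2 * tower_moves(3) + 1) + 1) + 1) + 1) + 1) + 1) + 1
= 2 * (2 * (2 * (2 * (2 * (2 * (2 * (2 * tower_moves(2) + 1) + 1) + 1) + 1) + 1) + 1) + 1) + 1
= 2 * (2 * (2 * (2 * (2 * (2 * (2 * (2 * (2 * tower_moves(1) + 1) + 1) + 1) + 1) + 1) + 1) + 1) + 1) + 1
Now compute bottom-up:
tower_moves(1) = 1
tower_moves(2) = 2 * 1 + 1 = 3
tower_moves(3) = 2 * 3 + 1 = 7
tower_moves(4) = 2 * 7 + 1 = 15
tower_moves(5) = 2 * 15 + 1 = 31
tower_moves(6) = 2 * 31 + 1 = 63
tower_moves(7) = 2 * 63 + 1 = 127
tower_moves(8) = 2 * 127 + 1 = 255
tower_moves(9) = 2 * 255 + 1 = 511
tower_moves(10) = 2 * 511 + 1 = 1023
= 1023


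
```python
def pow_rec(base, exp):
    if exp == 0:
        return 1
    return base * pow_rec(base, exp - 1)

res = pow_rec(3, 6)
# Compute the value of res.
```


pow_rec(3, 6)
= 3 * pow_rec(3, 5)
= 3 * 3 * pow_rec(3, 4)
= 3 * 3 * 3 * pow_rec(3, 3)
= 3 * 3 * 3 * 3 * pow_rec(3, 2)
= 3 * 3 * 3 * 3 * 3 * pow_rec(3, 1)
= 3 * 3 * 3 * 3 * 3 * 3 * pow_rec(3, 0)
= 3 * 3 * 3 * 3 * 3 * 3 * 1
= 729
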